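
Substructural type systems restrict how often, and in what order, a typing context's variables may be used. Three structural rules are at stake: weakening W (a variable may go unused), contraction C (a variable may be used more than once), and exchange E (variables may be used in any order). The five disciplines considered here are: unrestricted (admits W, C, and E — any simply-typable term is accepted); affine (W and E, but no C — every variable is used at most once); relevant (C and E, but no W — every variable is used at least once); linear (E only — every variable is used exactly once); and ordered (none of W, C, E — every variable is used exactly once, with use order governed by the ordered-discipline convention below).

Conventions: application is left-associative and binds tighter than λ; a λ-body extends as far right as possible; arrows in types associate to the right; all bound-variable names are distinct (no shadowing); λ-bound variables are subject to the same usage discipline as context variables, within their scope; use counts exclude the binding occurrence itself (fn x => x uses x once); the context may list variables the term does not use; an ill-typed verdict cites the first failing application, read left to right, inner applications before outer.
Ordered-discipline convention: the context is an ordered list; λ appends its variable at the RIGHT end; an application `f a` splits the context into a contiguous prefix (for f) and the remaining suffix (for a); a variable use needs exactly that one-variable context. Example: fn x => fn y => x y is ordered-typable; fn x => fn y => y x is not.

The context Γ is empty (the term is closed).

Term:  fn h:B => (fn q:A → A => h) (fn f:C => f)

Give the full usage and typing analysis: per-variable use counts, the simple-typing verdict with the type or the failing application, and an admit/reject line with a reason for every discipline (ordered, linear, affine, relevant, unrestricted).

usage: h (λ-bound) ×1, q (λ-bound) ×0, f (λ-bound) ×1
order of uses: h, f
typing: ill-typed: argument of type C → C where A → A is required
ordered: ✗, the type mismatch rejects it
linear: ✗, not simply typable
affine: ✗, fails simple typing
relevant: ✗, a type mismatch blocks all five
unrestricted: ✗, the type mismatch rejects it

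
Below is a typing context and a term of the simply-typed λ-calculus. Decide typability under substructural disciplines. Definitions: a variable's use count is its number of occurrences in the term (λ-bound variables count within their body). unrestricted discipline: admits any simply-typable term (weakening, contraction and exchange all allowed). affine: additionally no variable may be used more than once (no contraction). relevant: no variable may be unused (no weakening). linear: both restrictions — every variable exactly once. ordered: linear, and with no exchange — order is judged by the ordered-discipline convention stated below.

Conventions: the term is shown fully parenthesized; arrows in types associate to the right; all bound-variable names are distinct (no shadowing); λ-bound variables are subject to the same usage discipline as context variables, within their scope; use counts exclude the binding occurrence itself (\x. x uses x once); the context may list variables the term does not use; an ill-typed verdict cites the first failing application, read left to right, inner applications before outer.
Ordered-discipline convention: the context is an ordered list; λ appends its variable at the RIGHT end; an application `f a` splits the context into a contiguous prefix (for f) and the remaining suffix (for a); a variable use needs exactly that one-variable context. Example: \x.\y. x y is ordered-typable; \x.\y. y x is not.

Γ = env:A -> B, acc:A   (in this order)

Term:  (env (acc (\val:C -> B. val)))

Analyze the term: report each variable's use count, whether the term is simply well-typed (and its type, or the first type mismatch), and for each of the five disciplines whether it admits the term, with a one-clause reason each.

variable uses: env ×1; acc ×1; val (bound) ×1
uses in reading order: env, acc, val
typing: ill-typed: non-arrow in function slot: A
ordered: ✗, not simply typable
linear: ✗, fails simple typing
affine: ✗, a type mismatch blocks all five
relevant: ✗, the type mismatch rejects it
unrestricted: ✗, not simply typable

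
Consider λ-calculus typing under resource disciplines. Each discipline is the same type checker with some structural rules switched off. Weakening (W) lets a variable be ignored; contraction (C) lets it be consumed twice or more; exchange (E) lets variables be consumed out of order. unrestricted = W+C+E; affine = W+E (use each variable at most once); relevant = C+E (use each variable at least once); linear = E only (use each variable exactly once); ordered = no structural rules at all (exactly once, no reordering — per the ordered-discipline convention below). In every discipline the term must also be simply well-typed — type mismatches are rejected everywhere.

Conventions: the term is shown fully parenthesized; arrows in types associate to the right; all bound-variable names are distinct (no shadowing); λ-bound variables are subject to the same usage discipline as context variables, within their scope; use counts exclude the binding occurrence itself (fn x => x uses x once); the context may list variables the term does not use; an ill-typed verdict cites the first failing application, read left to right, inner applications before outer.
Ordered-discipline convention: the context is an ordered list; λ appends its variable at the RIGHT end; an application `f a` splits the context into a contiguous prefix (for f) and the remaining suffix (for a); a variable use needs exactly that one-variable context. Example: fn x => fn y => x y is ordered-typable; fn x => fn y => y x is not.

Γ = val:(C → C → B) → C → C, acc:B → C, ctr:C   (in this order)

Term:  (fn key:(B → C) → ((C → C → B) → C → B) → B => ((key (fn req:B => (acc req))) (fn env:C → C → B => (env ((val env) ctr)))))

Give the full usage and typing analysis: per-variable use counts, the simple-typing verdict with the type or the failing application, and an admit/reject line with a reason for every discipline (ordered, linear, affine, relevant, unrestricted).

counts: val ×1; acc ×1; ctr ×1; key (bound) ×1; req (bound) ×1; env (bound) ×2
use order (left to right): key, acc, req, env, val, env, ctr
typing: the term checks, with type ((B → C) → ((C → C → B) → C → B) → B) → B
ordered ✗ (uses contraction: env ×2)
linear ✗ (uses contraction: env ×2)
affine ✗ (uses contraction: env ×2)
relevant ✓ (val, acc, ctr, key, req, env: all used, weakening unneeded)
unrestricted ✓ (type-checks (((B → C) → ((C → C → B) → C → B) → B) → B) and nothing is barred)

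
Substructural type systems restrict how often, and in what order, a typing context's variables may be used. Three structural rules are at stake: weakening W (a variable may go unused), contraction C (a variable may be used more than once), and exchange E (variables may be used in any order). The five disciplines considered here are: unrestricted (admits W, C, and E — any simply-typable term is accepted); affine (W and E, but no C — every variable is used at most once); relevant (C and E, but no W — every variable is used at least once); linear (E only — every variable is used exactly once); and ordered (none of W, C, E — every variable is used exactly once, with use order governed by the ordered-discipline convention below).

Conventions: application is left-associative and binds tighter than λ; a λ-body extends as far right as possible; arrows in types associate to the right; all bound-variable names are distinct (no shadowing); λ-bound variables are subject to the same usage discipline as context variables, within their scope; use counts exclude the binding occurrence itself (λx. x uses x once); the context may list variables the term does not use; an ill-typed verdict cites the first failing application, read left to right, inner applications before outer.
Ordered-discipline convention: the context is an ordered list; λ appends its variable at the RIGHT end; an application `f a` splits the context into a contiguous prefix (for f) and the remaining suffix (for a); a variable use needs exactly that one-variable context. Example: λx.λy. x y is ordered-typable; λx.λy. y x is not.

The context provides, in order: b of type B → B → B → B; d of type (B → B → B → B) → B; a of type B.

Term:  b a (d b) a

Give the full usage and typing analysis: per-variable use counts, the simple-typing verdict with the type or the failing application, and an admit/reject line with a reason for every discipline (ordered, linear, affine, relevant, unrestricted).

use counts: b=2; d=1; a=2
use order (left to right): b, a, d, b, a
typing: ✓ — B
ordered: ✗ — needs contraction — b ×2, a ×2
linear: ✗ — needs contraction — b ×2, a ×2
affine: ✗ — needs contraction — b ×2, a ×2
relevant: ✓ — at least one use each (b, d, a)
unrestricted: ✓ — typability at B is all that's needed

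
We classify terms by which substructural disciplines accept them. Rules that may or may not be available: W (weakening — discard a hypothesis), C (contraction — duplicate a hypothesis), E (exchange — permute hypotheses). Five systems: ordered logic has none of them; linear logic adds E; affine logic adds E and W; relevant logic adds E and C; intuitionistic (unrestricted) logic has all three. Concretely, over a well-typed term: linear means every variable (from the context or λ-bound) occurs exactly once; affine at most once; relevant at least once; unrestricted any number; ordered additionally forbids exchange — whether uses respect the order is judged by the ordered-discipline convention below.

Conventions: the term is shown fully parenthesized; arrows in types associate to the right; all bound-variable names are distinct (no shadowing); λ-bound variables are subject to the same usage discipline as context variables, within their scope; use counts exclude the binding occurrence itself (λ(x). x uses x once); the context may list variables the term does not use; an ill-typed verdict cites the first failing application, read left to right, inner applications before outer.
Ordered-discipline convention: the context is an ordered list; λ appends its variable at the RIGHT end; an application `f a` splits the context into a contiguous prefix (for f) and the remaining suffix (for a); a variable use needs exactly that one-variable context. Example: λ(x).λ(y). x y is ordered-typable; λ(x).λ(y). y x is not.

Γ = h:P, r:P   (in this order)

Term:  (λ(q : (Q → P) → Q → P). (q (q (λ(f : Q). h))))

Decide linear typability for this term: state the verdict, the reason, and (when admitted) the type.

no — q ×2 used more than once (contraction); r, f left unused
use counts: h ×1; r ×0; q (bound) ×2; f (bound) ×0
left-to-right use order: q, q, h
typing: well-typed at ((Q → P) → Q → P) → Q → P
all disciplines: ordered ✗ · linear ✗ · affine ✗ · relevant ✗ · unrestricted ✓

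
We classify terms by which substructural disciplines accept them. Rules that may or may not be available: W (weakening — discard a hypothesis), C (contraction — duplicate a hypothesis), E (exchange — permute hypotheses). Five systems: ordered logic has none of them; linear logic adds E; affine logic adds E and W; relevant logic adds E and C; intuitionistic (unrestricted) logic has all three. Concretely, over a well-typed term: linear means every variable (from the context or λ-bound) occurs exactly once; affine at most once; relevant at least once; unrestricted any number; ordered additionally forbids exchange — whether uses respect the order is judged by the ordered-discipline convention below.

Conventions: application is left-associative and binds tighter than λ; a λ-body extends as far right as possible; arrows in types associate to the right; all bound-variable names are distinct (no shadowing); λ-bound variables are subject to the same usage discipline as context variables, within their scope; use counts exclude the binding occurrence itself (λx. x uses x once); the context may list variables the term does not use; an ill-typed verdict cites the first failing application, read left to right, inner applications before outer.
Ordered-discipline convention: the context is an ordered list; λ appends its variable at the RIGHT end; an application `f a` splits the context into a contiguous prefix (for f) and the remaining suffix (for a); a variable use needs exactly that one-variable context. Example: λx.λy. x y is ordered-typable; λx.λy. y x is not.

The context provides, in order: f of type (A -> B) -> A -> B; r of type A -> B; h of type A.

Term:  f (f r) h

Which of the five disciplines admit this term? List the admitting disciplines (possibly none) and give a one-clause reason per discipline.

admitted in: relevant, unrestricted
use counts: f: 2; r: 1; h: 1
use order (left to right): f, f, r, h
typing: ✓ — B
ordered ✗ (f ×2 used more than once (contraction))
linear ✗ (f ×2 used more than once (contraction))
affine ✗ (f ×2 used more than once (contraction))
relevant ✓ (every one of f, r, h appears)
unrestricted ✓ (type-checks (B) and nothing is barred)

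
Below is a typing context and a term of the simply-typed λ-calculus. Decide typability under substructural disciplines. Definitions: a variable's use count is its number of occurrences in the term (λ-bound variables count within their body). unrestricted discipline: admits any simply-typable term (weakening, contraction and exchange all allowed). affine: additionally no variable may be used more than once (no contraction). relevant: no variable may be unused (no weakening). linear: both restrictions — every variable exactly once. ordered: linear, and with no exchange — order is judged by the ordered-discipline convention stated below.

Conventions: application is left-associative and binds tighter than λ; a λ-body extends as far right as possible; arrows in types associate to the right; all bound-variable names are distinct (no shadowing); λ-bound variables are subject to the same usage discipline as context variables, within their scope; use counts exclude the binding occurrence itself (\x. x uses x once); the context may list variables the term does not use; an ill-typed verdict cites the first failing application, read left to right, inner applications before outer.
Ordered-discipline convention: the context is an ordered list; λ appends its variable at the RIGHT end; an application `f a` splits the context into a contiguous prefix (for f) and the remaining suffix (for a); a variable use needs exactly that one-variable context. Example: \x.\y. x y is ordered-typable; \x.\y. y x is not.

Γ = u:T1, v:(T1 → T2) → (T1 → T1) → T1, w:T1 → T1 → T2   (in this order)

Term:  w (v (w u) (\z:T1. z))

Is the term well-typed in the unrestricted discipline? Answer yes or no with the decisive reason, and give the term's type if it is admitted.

yes — type-checks (T1 → T2) and nothing is barred; term : T1 → T2
use counts: u: 1, v: 1, w: 2, z [bound]: 1
uses in reading order: w, v, w, u, z
typing: well-typed — term : T1 → T2
summary: ordered ✗; linear ✗; affine ✗; relevant ✓; unrestricted ✓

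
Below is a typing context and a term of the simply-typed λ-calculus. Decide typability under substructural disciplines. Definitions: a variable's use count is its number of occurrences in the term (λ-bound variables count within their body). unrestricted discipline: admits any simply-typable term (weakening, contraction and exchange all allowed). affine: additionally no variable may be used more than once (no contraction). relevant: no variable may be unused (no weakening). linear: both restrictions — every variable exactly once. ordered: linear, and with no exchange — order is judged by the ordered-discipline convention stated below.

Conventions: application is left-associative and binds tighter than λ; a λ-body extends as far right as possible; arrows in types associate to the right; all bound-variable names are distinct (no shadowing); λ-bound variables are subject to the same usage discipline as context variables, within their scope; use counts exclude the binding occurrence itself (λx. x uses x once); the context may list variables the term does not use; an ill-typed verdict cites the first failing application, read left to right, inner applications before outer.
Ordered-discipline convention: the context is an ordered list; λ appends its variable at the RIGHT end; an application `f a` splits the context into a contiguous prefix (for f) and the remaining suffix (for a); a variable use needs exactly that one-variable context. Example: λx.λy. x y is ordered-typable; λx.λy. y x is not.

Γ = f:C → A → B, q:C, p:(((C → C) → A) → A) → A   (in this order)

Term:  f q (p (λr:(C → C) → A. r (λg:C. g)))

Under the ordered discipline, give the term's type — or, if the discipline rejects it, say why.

term : B
counts: f ×1; q ×1; p ×1; r (λ-bound) ×1; g (λ-bound) ×1
use order (left to right): f, q, p, r, g
typing: ✓ — B
summary: ordered ✓ · linear ✓ · affine ✓ · relevant ✓ · unrestricted ✓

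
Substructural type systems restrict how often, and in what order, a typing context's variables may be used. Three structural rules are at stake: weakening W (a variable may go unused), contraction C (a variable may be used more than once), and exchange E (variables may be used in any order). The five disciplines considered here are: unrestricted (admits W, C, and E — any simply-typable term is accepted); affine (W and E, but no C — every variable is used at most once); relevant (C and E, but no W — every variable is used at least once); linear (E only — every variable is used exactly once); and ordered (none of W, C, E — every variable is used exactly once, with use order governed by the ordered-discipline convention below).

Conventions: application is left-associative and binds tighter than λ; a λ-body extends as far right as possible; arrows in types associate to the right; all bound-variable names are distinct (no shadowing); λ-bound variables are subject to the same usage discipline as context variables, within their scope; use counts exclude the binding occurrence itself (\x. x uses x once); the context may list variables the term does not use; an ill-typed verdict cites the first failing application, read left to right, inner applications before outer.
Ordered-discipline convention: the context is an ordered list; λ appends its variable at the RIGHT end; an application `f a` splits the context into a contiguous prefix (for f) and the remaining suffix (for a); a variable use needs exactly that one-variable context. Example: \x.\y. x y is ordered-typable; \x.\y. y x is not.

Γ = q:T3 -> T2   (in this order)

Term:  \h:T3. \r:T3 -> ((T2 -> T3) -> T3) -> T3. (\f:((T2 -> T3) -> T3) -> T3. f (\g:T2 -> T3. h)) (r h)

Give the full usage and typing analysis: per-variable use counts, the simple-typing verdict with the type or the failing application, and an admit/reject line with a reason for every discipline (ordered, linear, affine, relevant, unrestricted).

counts: q: 0, h (λ-bound): 2, r (λ-bound): 1, f (λ-bound): 1, g (λ-bound): 0
left-to-right use order: f, h, r, h
typing: ✓ — T3 -> (T3 -> ((T2 -> T3) -> T3) -> T3) -> T3
ordered: ✗, needs contraction — h ×2; unused: q, g — weakening required
linear: ✗, needs contraction — h ×2; unused: q, g — weakening required
affine: ✗, needs contraction — h ×2
relevant: ✗, unused: q, g — weakening required
unrestricted: ✓, simply typable at T3 -> (T3 -> ((T2 -> T3) -> T3) -> T3) -> T3; W, C, E all held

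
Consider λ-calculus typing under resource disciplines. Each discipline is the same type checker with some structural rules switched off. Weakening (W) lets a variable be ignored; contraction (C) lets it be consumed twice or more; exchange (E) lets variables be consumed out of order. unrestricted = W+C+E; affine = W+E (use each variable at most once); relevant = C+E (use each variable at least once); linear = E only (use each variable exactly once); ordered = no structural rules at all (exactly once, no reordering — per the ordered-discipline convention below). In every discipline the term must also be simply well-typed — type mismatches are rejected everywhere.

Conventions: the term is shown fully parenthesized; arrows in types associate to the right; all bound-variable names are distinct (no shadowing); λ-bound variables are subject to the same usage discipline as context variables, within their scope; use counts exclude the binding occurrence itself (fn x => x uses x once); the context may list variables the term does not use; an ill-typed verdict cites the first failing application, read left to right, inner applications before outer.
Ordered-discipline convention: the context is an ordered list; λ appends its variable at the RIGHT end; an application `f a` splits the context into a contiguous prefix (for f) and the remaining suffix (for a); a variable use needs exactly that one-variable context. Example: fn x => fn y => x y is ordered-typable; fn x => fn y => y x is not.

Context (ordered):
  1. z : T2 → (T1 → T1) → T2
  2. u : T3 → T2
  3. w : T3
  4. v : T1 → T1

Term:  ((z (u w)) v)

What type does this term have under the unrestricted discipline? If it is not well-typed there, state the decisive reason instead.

term : T2
use counts: z: 1×, u: 1×, w: 1×, v: 1×
uses in reading order: z, u, w, v
typing: ✓ — T2
summary: ordered ✓; linear ✓; affine ✓; relevant ✓; unrestricted ✓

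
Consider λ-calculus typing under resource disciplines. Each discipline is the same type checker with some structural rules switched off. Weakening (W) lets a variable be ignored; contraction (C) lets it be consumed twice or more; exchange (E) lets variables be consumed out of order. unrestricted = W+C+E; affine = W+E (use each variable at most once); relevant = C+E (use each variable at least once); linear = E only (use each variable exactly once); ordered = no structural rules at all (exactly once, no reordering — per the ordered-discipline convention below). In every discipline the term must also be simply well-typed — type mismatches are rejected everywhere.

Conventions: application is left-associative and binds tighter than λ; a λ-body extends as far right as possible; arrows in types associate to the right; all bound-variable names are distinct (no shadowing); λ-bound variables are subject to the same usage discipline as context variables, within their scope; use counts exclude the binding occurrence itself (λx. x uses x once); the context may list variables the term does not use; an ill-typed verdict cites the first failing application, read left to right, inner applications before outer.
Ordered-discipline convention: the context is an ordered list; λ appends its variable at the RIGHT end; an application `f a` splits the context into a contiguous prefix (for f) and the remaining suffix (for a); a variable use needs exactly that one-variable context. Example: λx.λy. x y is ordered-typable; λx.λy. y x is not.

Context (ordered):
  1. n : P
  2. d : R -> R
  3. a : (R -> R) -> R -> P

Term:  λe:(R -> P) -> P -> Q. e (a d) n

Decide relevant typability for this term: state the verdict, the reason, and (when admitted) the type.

yes — n, d, a, e: all used, weakening unneeded; term : ((R -> P) -> P -> Q) -> Q
variable uses: n=1, d=1, a=1, e [bound]=1
left-to-right use order: e, a, d, n
typing: well-typed — term : ((R -> P) -> P -> Q) -> Q
all disciplines: ordered ✗ · linear ✓ · affine ✓ · relevant ✓ · unrestricted ✓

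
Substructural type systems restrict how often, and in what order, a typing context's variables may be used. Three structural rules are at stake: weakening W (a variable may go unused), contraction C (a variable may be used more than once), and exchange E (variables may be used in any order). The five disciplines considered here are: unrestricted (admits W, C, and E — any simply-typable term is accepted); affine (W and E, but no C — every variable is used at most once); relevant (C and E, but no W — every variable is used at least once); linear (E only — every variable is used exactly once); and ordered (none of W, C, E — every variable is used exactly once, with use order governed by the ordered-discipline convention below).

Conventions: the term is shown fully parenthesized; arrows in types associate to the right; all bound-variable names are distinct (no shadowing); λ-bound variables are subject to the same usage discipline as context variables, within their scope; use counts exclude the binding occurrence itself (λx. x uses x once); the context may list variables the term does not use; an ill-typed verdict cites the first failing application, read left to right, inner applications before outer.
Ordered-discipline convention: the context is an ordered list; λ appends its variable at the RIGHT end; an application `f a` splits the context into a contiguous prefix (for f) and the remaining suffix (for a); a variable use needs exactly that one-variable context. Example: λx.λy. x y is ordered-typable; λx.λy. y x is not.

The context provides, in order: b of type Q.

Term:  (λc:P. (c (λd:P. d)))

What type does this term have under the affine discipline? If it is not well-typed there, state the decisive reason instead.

not well-typed under affine — fails simple typing
variable uses: b ×0; c (bound) ×1; d (bound) ×1
left-to-right use order: c, d
typing: ill-typed: can't apply a value of type P
per-discipline verdicts: ordered ✗; linear ✗; affine ✗; relevant ✗; unrestricted ✗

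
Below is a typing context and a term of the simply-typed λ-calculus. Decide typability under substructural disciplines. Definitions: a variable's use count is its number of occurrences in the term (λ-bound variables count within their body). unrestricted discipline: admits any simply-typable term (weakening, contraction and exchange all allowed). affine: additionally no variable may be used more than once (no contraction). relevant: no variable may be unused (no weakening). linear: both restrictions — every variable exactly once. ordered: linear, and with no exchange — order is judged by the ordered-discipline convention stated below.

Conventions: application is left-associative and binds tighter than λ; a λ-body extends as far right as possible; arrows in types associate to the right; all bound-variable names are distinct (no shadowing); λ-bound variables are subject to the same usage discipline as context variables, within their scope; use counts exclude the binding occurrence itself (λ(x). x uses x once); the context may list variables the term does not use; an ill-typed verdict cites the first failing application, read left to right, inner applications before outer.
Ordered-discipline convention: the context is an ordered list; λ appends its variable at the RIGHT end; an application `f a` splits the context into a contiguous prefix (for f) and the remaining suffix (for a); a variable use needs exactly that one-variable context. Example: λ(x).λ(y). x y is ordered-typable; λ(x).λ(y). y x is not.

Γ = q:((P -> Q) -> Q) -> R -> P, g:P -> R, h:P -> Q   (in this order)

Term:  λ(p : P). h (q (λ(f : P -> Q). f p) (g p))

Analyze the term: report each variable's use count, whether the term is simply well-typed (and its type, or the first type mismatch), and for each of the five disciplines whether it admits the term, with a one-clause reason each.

use counts: q=1; g=1; h=1; p [bound]=2; f [bound]=1
order of uses: h, q, f, p, g, p
typing: well-typed — term : P -> Q
ordered ✗ (p ×2 used more than once (contraction))
linear ✗ (p ×2 used more than once (contraction))
affine ✗ (p ×2 used more than once (contraction))
relevant ✓ (none of q, g, h, p, f goes unused)
unrestricted ✓ (type-checks (P -> Q) and nothing is barred)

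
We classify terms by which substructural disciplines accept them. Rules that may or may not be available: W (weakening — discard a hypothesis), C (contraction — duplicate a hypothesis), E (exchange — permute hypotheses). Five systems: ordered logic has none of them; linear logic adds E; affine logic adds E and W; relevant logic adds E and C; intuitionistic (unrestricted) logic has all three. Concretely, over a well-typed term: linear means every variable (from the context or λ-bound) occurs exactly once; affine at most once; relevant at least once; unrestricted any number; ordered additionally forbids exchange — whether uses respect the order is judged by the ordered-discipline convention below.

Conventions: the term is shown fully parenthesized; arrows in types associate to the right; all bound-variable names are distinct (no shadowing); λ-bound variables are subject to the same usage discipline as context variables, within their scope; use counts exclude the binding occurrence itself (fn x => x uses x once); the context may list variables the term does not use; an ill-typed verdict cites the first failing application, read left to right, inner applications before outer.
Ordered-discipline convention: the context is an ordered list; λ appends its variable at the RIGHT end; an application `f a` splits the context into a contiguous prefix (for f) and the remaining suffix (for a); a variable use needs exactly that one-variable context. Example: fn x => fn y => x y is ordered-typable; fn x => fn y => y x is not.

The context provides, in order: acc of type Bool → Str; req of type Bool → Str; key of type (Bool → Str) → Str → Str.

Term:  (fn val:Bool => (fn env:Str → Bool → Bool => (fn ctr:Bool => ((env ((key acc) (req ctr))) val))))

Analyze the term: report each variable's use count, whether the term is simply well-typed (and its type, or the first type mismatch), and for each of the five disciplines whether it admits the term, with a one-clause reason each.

variable uses: acc=1, req=1, key=1, val [bound]=1, env [bound]=1, ctr [bound]=1
order of uses: env, key, acc, req, ctr, val
typing: well-typed — term : Bool → (Str → Bool → Bool) → Bool → Bool
ordered: ✗, use order env, key, acc, req, ctr, val needs exchange
linear: ✓, acc, req, key, val, env, ctr: one use apiece
affine: ✓, no duplicate uses among acc, req, key, val, env, ctr
relevant: ✓, none of acc, req, key, val, env, ctr goes unused
unrestricted: ✓, typability at Bool → (Str → Bool → Bool) → Bool → Bool is all that's needed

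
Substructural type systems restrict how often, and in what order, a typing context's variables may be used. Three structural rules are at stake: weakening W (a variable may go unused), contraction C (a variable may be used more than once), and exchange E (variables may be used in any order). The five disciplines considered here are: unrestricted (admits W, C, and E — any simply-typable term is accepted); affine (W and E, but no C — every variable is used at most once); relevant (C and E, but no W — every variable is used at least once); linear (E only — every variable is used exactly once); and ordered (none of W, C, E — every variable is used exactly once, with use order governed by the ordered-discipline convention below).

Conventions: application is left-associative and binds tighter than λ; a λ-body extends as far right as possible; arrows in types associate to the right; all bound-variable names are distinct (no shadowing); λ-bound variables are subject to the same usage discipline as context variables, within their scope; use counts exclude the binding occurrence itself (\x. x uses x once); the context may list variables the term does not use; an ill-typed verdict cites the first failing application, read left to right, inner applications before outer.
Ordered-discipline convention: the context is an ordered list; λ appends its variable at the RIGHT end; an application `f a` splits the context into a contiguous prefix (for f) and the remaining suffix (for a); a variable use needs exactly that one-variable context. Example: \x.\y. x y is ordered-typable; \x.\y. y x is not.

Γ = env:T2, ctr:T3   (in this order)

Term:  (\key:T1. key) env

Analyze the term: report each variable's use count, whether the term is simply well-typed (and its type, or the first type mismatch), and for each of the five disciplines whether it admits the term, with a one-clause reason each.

variable uses: env: 1×, ctr: 0×, key (λ-bound): 1×
order of uses: key, env
typing: ill-typed: a function awaiting T1 gets T2
ordered: ✗ — a type mismatch blocks all five
linear: ✗ — the type mismatch rejects it
affine: ✗ — not simply typable
relevant: ✗ — fails simple typing
unrestricted: ✗ — a type mismatch blocks all five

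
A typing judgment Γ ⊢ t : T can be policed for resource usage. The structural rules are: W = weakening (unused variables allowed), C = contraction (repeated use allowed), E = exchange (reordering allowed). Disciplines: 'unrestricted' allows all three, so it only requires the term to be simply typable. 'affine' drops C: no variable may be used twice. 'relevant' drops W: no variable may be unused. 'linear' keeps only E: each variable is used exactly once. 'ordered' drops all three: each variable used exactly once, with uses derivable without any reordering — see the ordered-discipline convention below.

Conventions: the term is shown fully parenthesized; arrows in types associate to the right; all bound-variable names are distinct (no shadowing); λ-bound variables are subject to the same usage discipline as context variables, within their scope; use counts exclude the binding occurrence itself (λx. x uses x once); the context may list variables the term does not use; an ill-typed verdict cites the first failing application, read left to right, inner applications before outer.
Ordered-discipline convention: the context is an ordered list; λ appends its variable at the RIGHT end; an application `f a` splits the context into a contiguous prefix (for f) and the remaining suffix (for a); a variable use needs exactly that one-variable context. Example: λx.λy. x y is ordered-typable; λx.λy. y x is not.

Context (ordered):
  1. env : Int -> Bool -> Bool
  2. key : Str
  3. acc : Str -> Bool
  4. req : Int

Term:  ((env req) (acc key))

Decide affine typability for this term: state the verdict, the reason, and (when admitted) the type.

yes — none of env, key, acc, req used more than once; term : Bool
use counts: env: 1×; key: 1×; acc: 1×; req: 1×
uses in reading order: env, req, acc, key
typing: well-typed at Bool
summary: ordered ✗, linear ✓, affine ✓, relevant ✓, unrestricted ✓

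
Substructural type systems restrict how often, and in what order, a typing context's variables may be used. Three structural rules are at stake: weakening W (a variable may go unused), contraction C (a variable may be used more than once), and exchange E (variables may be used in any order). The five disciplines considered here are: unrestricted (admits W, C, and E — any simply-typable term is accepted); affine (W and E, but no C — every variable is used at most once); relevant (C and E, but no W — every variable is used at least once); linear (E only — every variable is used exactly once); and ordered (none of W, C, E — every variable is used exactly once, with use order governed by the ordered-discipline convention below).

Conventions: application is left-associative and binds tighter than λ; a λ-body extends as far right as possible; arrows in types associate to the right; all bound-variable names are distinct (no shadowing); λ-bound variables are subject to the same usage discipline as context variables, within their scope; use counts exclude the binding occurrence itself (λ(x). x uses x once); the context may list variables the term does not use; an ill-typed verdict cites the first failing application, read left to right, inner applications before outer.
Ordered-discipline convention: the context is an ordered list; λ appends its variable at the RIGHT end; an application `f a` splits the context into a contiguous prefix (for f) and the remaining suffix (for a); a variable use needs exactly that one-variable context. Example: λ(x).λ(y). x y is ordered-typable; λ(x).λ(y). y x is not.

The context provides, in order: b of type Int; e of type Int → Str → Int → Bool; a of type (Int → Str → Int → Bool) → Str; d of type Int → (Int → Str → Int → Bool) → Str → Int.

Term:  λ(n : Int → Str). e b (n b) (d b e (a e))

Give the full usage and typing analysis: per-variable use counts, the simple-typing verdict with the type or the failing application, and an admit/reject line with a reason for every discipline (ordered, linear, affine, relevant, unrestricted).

variable uses: b: 3; e: 3; a: 1; d: 1; n (λ-bound): 1
use order (left to right): e, b, n, b, d, b, e, a, e
typing: well-typed at (Int → Str) → Bool
ordered: ✗ — uses contraction: b ×3, e ×3
linear: ✗ — uses contraction: b ×3, e ×3
affine: ✗ — uses contraction: b ×3, e ×3
relevant: ✓ — every one of b, e, a, d, n appears
unrestricted: ✓ — simply typable at (Int → Str) → Bool; W, C, E all held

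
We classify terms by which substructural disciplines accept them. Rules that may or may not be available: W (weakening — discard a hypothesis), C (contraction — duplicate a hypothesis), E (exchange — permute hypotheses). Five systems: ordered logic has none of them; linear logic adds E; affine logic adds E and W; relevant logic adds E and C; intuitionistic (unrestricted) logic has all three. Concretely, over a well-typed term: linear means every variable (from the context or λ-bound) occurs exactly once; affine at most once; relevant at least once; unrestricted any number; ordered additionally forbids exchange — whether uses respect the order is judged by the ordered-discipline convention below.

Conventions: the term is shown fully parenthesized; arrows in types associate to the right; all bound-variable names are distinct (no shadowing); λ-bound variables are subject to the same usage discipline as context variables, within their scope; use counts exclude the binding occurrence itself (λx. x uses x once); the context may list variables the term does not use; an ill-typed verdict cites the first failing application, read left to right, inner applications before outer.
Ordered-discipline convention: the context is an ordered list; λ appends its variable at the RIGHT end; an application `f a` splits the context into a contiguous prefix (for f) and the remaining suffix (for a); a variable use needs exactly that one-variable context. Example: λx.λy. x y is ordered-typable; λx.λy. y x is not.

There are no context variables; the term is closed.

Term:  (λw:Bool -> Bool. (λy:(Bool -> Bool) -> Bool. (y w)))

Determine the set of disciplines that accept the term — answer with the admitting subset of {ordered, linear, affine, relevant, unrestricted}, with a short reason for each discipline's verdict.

accepted by: linear, affine, relevant, unrestricted
variable uses: w (bound): 1, y (bound): 1
left-to-right use order: y, w
typing: well-typed — term : (Bool -> Bool) -> ((Bool -> Bool) -> Bool) -> Bool
ordered: ✗, needs exchange: uses follow y, w
linear: ✓, each of w, y used exactly once
affine: ✓, none of w, y used more than once
relevant: ✓, w, y: all used, weakening unneeded
unrestricted: ✓, well-typed at (Bool -> Bool) -> ((Bool -> Bool) -> Bool) -> Bool; no restrictions here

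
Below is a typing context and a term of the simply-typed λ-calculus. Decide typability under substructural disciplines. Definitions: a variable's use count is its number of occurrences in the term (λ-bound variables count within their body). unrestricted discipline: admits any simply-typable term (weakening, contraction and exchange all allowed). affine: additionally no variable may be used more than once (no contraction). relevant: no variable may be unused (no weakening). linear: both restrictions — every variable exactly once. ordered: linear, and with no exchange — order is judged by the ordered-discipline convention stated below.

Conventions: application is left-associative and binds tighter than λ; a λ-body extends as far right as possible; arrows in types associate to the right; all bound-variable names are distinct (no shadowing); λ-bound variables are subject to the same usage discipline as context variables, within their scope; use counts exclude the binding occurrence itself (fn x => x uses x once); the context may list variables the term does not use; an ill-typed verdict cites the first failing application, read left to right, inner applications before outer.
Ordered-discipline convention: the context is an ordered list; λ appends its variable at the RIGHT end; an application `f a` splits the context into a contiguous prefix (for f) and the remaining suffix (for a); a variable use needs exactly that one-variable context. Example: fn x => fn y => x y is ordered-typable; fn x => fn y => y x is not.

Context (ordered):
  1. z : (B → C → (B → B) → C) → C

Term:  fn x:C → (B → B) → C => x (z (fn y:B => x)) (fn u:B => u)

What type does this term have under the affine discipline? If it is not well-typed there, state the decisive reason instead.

not well-typed under affine — repeated use of x ×2
usage: z: 1×, x (bound): 2×, y (bound): 0×, u (bound): 1×
order of uses: x, z, x, u
typing: well-typed at (C → (B → B) → C) → C
all disciplines: ordered ✗, linear ✗, affine ✗, relevant ✗, unrestricted ✓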